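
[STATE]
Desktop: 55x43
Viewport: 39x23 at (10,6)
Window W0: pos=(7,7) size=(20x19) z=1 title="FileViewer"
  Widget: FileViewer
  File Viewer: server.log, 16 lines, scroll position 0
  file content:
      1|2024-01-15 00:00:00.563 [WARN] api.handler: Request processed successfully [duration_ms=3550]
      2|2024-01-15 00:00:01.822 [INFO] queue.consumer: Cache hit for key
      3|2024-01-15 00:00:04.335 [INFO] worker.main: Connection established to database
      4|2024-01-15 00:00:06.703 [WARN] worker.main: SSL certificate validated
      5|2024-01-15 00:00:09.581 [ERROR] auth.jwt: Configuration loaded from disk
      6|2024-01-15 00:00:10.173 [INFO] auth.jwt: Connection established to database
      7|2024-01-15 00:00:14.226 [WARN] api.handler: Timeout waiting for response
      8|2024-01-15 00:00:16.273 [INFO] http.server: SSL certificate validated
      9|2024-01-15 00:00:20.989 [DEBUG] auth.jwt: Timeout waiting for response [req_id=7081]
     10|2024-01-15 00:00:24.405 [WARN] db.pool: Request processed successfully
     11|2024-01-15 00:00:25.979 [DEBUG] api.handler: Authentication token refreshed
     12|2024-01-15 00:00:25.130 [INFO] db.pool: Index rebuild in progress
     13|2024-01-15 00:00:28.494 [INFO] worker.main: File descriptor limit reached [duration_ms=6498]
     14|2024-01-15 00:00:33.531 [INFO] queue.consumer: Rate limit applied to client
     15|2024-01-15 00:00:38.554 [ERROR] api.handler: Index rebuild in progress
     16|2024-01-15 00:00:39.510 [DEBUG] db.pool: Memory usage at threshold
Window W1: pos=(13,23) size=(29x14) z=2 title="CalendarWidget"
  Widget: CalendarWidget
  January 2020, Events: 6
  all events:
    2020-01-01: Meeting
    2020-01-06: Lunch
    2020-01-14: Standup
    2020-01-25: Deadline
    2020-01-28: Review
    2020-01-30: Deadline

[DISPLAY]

                                       
━━━━━━━━━━━━━━━━┓                      
ileViewer       ┃                      
────────────────┨                      
24-01-15 00:00:▲┃                      
24-01-15 00:00:█┃                      
24-01-15 00:00:░┃                      
24-01-15 00:00:░┃                      
24-01-15 00:00:░┃                      
24-01-15 00:00:░┃                      
24-01-15 00:00:░┃                      
24-01-15 00:00:░┃                      
24-01-15 00:00:░┃                      
24-01-15 00:00:░┃                      
24-01-15 00:00:░┃                      
24-01-15 00:00:░┃                      
24-01-15 00:00:░┃                      
24-┏━━━━━━━━━━━━━━━━━━━━━━━━━━━┓       
24-┃ CalendarWidget            ┃       
━━━┠───────────────────────────┨       
   ┃        January 2020       ┃       
   ┃Mo Tu We Th Fr Sa Su       ┃       
   ┃       1*  2  3  4  5      ┃       


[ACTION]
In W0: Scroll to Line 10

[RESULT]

                                       
━━━━━━━━━━━━━━━━┓                      
ileViewer       ┃                      
────────────────┨                      
24-01-15 00:00:▲┃                      
24-01-15 00:00:░┃                      
24-01-15 00:00:░┃                      
24-01-15 00:00:░┃                      
24-01-15 00:00:░┃                      
24-01-15 00:00:░┃                      
24-01-15 00:00:░┃                      
24-01-15 00:00:░┃                      
24-01-15 00:00:░┃                      
24-01-15 00:00:░┃                      
24-01-15 00:00:░┃                      
24-01-15 00:00:░┃                      
24-01-15 00:00:░┃                      
24-┏━━━━━━━━━━━━━━━━━━━━━━━━━━━┓       
24-┃ CalendarWidget            ┃       
━━━┠───────────────────────────┨       
   ┃        January 2020       ┃       
   ┃Mo Tu We Th Fr Sa Su       ┃       
   ┃       1*  2  3  4  5      ┃       


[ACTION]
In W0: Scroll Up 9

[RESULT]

                                       
━━━━━━━━━━━━━━━━┓                      
ileViewer       ┃                      
────────────────┨                      
24-01-15 00:00:▲┃                      
24-01-15 00:00:█┃                      
24-01-15 00:00:░┃                      
24-01-15 00:00:░┃                      
24-01-15 00:00:░┃                      
24-01-15 00:00:░┃                      
24-01-15 00:00:░┃                      
24-01-15 00:00:░┃                      
24-01-15 00:00:░┃                      
24-01-15 00:00:░┃                      
24-01-15 00:00:░┃                      
24-01-15 00:00:░┃                      
24-01-15 00:00:░┃                      
24-┏━━━━━━━━━━━━━━━━━━━━━━━━━━━┓       
24-┃ CalendarWidget            ┃       
━━━┠───────────────────────────┨       
   ┃        January 2020       ┃       
   ┃Mo Tu We Th Fr Sa Su       ┃       
   ┃       1*  2  3  4  5      ┃       


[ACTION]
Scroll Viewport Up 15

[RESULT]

                                       
                                       
                                       
                                       
                                       
                                       
                                       
━━━━━━━━━━━━━━━━┓                      
ileViewer       ┃                      
────────────────┨                      
24-01-15 00:00:▲┃                      
24-01-15 00:00:█┃                      
24-01-15 00:00:░┃                      
24-01-15 00:00:░┃                      
24-01-15 00:00:░┃                      
24-01-15 00:00:░┃                      
24-01-15 00:00:░┃                      
24-01-15 00:00:░┃                      
24-01-15 00:00:░┃                      
24-01-15 00:00:░┃                      
24-01-15 00:00:░┃                      
24-01-15 00:00:░┃                      
24-01-15 00:00:░┃                      


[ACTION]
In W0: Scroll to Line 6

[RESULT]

                                       
                                       
                                       
                                       
                                       
                                       
                                       
━━━━━━━━━━━━━━━━┓                      
ileViewer       ┃                      
────────────────┨                      
24-01-15 00:00:▲┃                      
24-01-15 00:00:░┃                      
24-01-15 00:00:░┃                      
24-01-15 00:00:░┃                      
24-01-15 00:00:░┃                      
24-01-15 00:00:░┃                      
24-01-15 00:00:░┃                      
24-01-15 00:00:░┃                      
24-01-15 00:00:░┃                      
24-01-15 00:00:░┃                      
24-01-15 00:00:░┃                      
24-01-15 00:00:░┃                      
24-01-15 00:00:░┃                      


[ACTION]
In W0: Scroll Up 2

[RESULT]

                                       
                                       
                                       
                                       
                                       
                                       
                                       
━━━━━━━━━━━━━━━━┓                      
ileViewer       ┃                      
────────────────┨                      
24-01-15 00:00:▲┃                      
24-01-15 00:00:█┃                      
24-01-15 00:00:░┃                      
24-01-15 00:00:░┃                      
24-01-15 00:00:░┃                      
24-01-15 00:00:░┃                      
24-01-15 00:00:░┃                      
24-01-15 00:00:░┃                      
24-01-15 00:00:░┃                      
24-01-15 00:00:░┃                      
24-01-15 00:00:░┃                      
24-01-15 00:00:░┃                      
24-01-15 00:00:░┃                      


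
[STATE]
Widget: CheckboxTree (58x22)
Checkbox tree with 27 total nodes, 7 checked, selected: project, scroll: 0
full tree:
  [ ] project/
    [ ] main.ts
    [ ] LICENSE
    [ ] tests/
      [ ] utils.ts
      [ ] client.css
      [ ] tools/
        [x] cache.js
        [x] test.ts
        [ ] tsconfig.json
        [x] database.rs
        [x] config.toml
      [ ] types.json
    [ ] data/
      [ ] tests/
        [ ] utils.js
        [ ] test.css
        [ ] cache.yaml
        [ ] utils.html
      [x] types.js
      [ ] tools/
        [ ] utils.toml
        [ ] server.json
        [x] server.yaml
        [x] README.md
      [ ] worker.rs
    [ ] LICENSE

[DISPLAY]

>[-] project/                                             
   [ ] main.ts                                            
   [ ] LICENSE                                            
   [-] tests/                                             
     [ ] utils.ts                                         
     [ ] client.css                                       
     [-] tools/                                           
       [x] cache.js                                       
       [x] test.ts                                        
       [ ] tsconfig.json                                  
       [x] database.rs                                    
       [x] config.toml                                    
     [ ] types.json                                       
   [-] data/                                              
     [ ] tests/                                           
       [ ] utils.js                                       
       [ ] test.css                                       
       [ ] cache.yaml                                     
       [ ] utils.html                                     
     [x] types.js                                         
     [-] tools/                                           
       [ ] utils.toml                                     


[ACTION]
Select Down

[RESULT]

 [-] project/                                             
>  [ ] main.ts                                            
   [ ] LICENSE                                            
   [-] tests/                                             
     [ ] utils.ts                                         
     [ ] client.css                                       
     [-] tools/                                           
       [x] cache.js                                       
       [x] test.ts                                        
       [ ] tsconfig.json                                  
       [x] database.rs                                    
       [x] config.toml                                    
     [ ] types.json                                       
   [-] data/                                              
     [ ] tests/                                           
       [ ] utils.js                                       
       [ ] test.css                                       
       [ ] cache.yaml                                     
       [ ] utils.html                                     
     [x] types.js                                         
     [-] tools/                                           
       [ ] utils.toml                                     


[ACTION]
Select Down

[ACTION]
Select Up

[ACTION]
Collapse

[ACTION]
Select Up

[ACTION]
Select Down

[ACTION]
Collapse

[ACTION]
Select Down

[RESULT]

 [-] project/                                             
   [ ] main.ts                                            
>  [ ] LICENSE                                            
   [-] tests/                                             
     [ ] utils.ts                                         
     [ ] client.css                                       
     [-] tools/                                           
       [x] cache.js                                       
       [x] test.ts                                        
       [ ] tsconfig.json                                  
       [x] database.rs                                    
       [x] config.toml                                    
     [ ] types.json                                       
   [-] data/                                              
     [ ] tests/                                           
       [ ] utils.js                                       
       [ ] test.css                                       
       [ ] cache.yaml                                     
       [ ] utils.html                                     
     [x] types.js                                         
     [-] tools/                                           
       [ ] utils.toml                                     


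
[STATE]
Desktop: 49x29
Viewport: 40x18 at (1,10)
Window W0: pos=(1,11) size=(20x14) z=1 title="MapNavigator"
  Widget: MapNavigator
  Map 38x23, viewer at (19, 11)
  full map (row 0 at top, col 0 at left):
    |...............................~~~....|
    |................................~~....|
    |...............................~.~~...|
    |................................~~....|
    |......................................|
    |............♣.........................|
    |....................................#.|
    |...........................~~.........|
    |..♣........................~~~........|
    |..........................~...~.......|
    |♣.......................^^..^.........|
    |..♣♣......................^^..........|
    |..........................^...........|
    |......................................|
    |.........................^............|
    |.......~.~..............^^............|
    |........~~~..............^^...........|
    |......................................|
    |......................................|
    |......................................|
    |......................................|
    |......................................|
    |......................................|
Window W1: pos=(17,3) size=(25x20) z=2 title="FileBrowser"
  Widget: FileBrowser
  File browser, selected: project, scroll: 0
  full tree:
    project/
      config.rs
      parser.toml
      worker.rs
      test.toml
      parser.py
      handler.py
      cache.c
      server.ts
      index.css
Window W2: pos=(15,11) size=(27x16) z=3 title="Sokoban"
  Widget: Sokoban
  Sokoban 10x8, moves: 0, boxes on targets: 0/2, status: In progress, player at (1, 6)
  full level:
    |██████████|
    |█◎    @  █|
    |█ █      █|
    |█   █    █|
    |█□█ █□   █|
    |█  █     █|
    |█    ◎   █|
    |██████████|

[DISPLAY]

                ┃    test.toml          
┏━━━━━━━━━━━━━┏━━━━━━━━━━━━━━━━━━━━━━━━━
┃ MapNavigator┃ Sokoban                 
┠─────────────┠─────────────────────────
┃.............┃██████████               
┃.............┃█◎    @  █               
┃.............┃█ █      █               
┃.............┃█   █    █               
┃.............┃█□█ █□   █               
┃.........@...┃█  █     █               
┃.............┃█    ◎   █               
┃.............┃██████████               
┃.............┃Moves: 0  0/2            
┃.............┃                         
┗━━━━━━━━━━━━━┃                         
              ┃                         
              ┗━━━━━━━━━━━━━━━━━━━━━━━━━
                                        


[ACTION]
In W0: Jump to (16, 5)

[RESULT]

                ┃    test.toml          
┏━━━━━━━━━━━━━┏━━━━━━━━━━━━━━━━━━━━━━━━━
┃ MapNavigator┃ Sokoban                 
┠─────────────┠─────────────────────────
┃.............┃██████████               
┃.............┃█◎    @  █               
┃.............┃█ █      █               
┃.............┃█   █    █               
┃.............┃█□█ █□   █               
┃.....♣...@...┃█  █     █               
┃.............┃█    ◎   █               
┃.............┃██████████               
┃.............┃Moves: 0  0/2            
┃.............┃                         
┗━━━━━━━━━━━━━┃                         
              ┃                         
              ┗━━━━━━━━━━━━━━━━━━━━━━━━━
                                        


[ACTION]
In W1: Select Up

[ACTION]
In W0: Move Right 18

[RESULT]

                ┃    test.toml          
┏━━━━━━━━━━━━━┏━━━━━━━━━━━━━━━━━━━━━━━━━
┃ MapNavigator┃ Sokoban                 
┠─────────────┠─────────────────────────
┃......~~~....┃██████████               
┃.......~~....┃█◎    @  █               
┃......~.~~...┃█ █      █               
┃.......~~....┃█   █    █               
┃.............┃█□█ █□   █               
┃.........@...┃█  █     █               
┃...........#.┃█    ◎   █               
┃..~~.........┃██████████               
┃..~~~........┃Moves: 0  0/2            
┃.~...~.......┃                         
┗━━━━━━━━━━━━━┃                         
              ┃                         
              ┗━━━━━━━━━━━━━━━━━━━━━━━━━
                                        


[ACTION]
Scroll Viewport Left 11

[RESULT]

                 ┃    test.toml         
 ┏━━━━━━━━━━━━━┏━━━━━━━━━━━━━━━━━━━━━━━━
 ┃ MapNavigator┃ Sokoban                
 ┠─────────────┠────────────────────────
 ┃......~~~....┃██████████              
 ┃.......~~....┃█◎    @  █              
 ┃......~.~~...┃█ █      █              
 ┃.......~~....┃█   █    █              
 ┃.............┃█□█ █□   █              
 ┃.........@...┃█  █     █              
 ┃...........#.┃█    ◎   █              
 ┃..~~.........┃██████████              
 ┃..~~~........┃Moves: 0  0/2           
 ┃.~...~.......┃                        
 ┗━━━━━━━━━━━━━┃                        
               ┃                        
               ┗━━━━━━━━━━━━━━━━━━━━━━━━
                                        


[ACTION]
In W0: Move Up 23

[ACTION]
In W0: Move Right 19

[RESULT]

                 ┃    test.toml         
 ┏━━━━━━━━━━━━━┏━━━━━━━━━━━━━━━━━━━━━━━━
 ┃ MapNavigator┃ Sokoban                
 ┠─────────────┠────────────────────────
 ┃             ┃██████████              
 ┃             ┃█◎    @  █              
 ┃             ┃█ █      █              
 ┃             ┃█   █    █              
 ┃             ┃█□█ █□   █              
 ┃...~~~...@   ┃█  █     █              
 ┃....~~....   ┃█    ◎   █              
 ┃...~.~~...   ┃██████████              
 ┃....~~....   ┃Moves: 0  0/2           
 ┃..........   ┃                        
 ┗━━━━━━━━━━━━━┃                        
               ┃                        
               ┗━━━━━━━━━━━━━━━━━━━━━━━━
                                        


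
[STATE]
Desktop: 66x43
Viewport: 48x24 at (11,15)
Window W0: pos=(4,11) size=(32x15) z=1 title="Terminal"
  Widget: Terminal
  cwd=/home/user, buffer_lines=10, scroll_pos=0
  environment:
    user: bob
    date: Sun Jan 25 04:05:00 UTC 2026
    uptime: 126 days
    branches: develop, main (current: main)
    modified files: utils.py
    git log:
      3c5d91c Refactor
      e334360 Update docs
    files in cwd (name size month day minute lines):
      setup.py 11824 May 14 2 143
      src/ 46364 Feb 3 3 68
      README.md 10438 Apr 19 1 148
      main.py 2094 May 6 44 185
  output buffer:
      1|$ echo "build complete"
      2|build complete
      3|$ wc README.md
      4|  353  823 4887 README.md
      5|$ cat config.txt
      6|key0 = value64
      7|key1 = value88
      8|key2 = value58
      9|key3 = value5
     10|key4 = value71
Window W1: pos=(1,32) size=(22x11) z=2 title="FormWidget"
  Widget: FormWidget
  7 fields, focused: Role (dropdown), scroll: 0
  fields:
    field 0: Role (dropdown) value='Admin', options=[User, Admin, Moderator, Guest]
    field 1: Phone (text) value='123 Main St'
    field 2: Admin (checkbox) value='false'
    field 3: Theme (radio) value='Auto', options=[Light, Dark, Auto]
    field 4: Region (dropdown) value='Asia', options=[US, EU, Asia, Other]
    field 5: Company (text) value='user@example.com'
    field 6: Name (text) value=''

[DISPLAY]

complete                ┃                       
EADME.md                ┃                       
 823 4887 README.md     ┃                       
config.txt              ┃                       
 value64                ┃                       
 value88                ┃                       
 value58                ┃                       
 value5                 ┃                       
 value71                ┃                       
                        ┃                       
━━━━━━━━━━━━━━━━━━━━━━━━┛                       
                                                
                                                
                                                
                                                
                                                
                                                
━━━━━━━━━━━┓                                    
et         ┃                                    
───────────┨                                    
     [Adm▼]┃                                    
     [123 ]┃                                    
     [ ]   ┃                                    
     ( ) Li┃                                    


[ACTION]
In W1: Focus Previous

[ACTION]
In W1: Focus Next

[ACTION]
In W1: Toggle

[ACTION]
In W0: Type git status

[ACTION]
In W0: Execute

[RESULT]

 value88                ┃                       
 value58                ┃                       
 value5                 ┃                       
 value71                ┃                       
status                  ┃                       
nch main                ┃                       
s not staged for commit:┃                       
                        ┃                       
  modified:   utils.py  ┃                       
                        ┃                       
━━━━━━━━━━━━━━━━━━━━━━━━┛                       
                                                
                                                
                                                
                                                
                                                
                                                
━━━━━━━━━━━┓                                    
et         ┃                                    
───────────┨                                    
     [Adm▼]┃                                    
     [123 ]┃                                    
     [ ]   ┃                                    
     ( ) Li┃                                    


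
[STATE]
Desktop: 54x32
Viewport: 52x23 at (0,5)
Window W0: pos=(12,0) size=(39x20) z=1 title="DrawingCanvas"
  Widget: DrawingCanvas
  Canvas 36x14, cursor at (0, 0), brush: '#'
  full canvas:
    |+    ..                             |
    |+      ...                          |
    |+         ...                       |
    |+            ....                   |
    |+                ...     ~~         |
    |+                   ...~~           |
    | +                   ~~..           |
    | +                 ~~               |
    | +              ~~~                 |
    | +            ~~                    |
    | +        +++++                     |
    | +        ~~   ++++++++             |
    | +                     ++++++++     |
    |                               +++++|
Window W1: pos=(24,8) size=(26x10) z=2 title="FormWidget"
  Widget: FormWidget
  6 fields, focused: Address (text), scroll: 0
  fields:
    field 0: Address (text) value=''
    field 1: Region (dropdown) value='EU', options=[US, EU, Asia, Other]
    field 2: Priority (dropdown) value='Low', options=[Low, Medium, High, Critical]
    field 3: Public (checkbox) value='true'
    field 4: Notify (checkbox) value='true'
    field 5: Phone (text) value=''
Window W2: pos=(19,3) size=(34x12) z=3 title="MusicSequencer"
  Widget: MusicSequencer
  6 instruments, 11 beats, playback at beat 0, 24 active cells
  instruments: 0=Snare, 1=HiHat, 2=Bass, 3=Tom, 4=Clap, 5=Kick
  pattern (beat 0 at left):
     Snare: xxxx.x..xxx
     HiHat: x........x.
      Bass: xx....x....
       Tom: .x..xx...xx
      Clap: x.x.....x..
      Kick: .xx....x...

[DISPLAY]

            ┃+     ┠────────────────────────────────
            ┃+     ┃      ▼1234567890               
            ┃+     ┃ Snare████·█··███               
            ┃+     ┃ HiHat█········█·               
            ┃ +    ┃  Bass██····█····               
            ┃ +    ┃   Tom·█··██···██               
            ┃ +    ┃  Clap█·█·····█··               
            ┃ +    ┃  Kick·██····█···               
            ┃ +    ┃                                
            ┃ +    ┗━━━━━━━━━━━━━━━━━━━━━━━━━━━━━━━━
            ┃ +         ┃  Notify:     [x]       ┃┃ 
            ┃           ┃  Phone:      [        ]┃┃ 
            ┃           ┗━━━━━━━━━━━━━━━━━━━━━━━━┛┃ 
            ┃                                     ┃ 
            ┗━━━━━━━━━━━━━━━━━━━━━━━━━━━━━━━━━━━━━┛ 
                                                    
                                                    
                                                    
                                                    
                                                    
                                                    
                                                    
                                                    


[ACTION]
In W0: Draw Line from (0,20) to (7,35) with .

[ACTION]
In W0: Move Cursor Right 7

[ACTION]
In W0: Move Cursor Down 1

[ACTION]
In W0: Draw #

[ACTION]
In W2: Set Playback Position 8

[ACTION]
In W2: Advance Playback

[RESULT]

            ┃+     ┠────────────────────────────────
            ┃+     ┃      012345678▼0               
            ┃+     ┃ Snare████·█··███               
            ┃+     ┃ HiHat█········█·               
            ┃ +    ┃  Bass██····█····               
            ┃ +    ┃   Tom·█··██···██               
            ┃ +    ┃  Clap█·█·····█··               
            ┃ +    ┃  Kick·██····█···               
            ┃ +    ┃                                
            ┃ +    ┗━━━━━━━━━━━━━━━━━━━━━━━━━━━━━━━━
            ┃ +         ┃  Notify:     [x]       ┃┃ 
            ┃           ┃  Phone:      [        ]┃┃ 
            ┃           ┗━━━━━━━━━━━━━━━━━━━━━━━━┛┃ 
            ┃                                     ┃ 
            ┗━━━━━━━━━━━━━━━━━━━━━━━━━━━━━━━━━━━━━┛ 
                                                    
                                                    
                                                    
                                                    
                                                    
                                                    
                                                    
                                                    


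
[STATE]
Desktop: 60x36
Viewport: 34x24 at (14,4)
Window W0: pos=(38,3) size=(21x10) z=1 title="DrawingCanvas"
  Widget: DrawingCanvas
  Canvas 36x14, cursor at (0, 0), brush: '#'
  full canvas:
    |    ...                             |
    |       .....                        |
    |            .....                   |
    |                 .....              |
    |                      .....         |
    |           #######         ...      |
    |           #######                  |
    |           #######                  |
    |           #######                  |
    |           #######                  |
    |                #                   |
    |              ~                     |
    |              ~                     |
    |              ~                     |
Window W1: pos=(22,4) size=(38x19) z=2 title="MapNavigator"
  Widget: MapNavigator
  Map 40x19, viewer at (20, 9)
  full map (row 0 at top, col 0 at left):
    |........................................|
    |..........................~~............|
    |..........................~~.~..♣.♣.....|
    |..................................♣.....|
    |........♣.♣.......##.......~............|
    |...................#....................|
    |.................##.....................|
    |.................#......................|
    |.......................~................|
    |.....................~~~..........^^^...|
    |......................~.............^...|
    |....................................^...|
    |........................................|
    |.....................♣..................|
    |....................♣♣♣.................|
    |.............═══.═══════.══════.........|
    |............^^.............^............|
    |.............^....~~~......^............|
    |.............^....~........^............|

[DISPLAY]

        ┏━━━━━━━━━━━━━━━━━━━━━━━━━
        ┃ MapNavigator            
        ┠─────────────────────────
        ┃........................~
        ┃.........................
        ┃......♣.♣.......##.......
        ┃.................#.......
        ┃...............##........
        ┃...............#.........
        ┃.....................~...
        ┃..................@~~~...
        ┃....................~....
        ┃.........................
        ┃.........................
        ┃...................♣.....
        ┃..................♣♣♣....
        ┃...........═══.═══════.══
        ┃..........^^.............
        ┗━━━━━━━━━━━━━━━━━━━━━━━━━
                                  
                                  
                                  
                                  
                                  


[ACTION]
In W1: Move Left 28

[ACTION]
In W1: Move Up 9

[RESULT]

        ┏━━━━━━━━━━━━━━━━━━━━━━━━━
        ┃ MapNavigator            
        ┠─────────────────────────
        ┃                         
        ┃                         
        ┃                         
        ┃                         
        ┃                         
        ┃                         
        ┃                         
        ┃                  @......
        ┃                  .......
        ┃                  .......
        ┃                  .......
        ┃                  .......
        ┃                  .......
        ┃                  .......
        ┃                  .......
        ┗━━━━━━━━━━━━━━━━━━━━━━━━━
                                  
                                  
                                  
                                  
                                  


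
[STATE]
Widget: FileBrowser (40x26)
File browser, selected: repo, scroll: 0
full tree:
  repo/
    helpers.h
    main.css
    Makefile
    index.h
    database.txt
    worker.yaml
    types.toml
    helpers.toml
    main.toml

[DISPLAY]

> [-] repo/                             
    helpers.h                           
    main.css                            
    Makefile                            
    index.h                             
    database.txt                        
    worker.yaml                         
    types.toml                          
    helpers.toml                        
    main.toml                           
                                        
                                        
                                        
                                        
                                        
                                        
                                        
                                        
                                        
                                        
                                        
                                        
                                        
                                        
                                        
                                        


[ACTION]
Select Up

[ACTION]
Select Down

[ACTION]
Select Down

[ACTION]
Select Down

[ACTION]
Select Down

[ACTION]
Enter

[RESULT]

  [-] repo/                             
    helpers.h                           
    main.css                            
    Makefile                            
  > index.h                             
    database.txt                        
    worker.yaml                         
    types.toml                          
    helpers.toml                        
    main.toml                           
                                        
                                        
                                        
                                        
                                        
                                        
                                        
                                        
                                        
                                        
                                        
                                        
                                        
                                        
                                        
                                        


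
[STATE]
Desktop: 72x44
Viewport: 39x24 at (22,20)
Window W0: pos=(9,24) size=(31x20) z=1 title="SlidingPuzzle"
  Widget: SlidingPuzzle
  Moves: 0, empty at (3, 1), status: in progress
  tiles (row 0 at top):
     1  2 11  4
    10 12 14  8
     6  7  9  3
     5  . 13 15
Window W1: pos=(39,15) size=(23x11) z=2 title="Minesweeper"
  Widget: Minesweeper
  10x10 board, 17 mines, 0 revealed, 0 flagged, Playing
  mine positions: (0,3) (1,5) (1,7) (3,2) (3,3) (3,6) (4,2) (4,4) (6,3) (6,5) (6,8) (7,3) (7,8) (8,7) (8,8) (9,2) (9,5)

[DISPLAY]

                 ┃■■■■■■■■■■           
                 ┃■■■■■■■■■■           
                 ┃■■■■■■■■■■           
                 ┃■■■■■■■■■■           
━━━━━━━━━━━━━━━━━┃■■■■■■■■■■           
le               ┗━━━━━━━━━━━━━━━━━━━━━
─────────────────┨                     
───┬────┐        ┃                     
11 │  4 │        ┃                     
───┼────┤        ┃                     
14 │  8 │        ┃                     
───┼────┤        ┃                     
 9 │  3 │        ┃                     
───┼────┤        ┃                     
13 │ 15 │        ┃                     
───┴────┘        ┃                     
                 ┃                     
                 ┃                     
                 ┃                     
                 ┃                     
                 ┃                     
                 ┃                     
                 ┃                     
━━━━━━━━━━━━━━━━━┛                     


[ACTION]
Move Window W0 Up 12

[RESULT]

 9 │  3 │        ┃■■■■■■■■■■           
───┼────┤        ┃■■■■■■■■■■           
13 │ 15 │        ┃■■■■■■■■■■           
───┴────┘        ┃■■■■■■■■■■           
                 ┃■■■■■■■■■■           
                 ┗━━━━━━━━━━━━━━━━━━━━━
                 ┃                     
                 ┃                     
                 ┃                     
                 ┃                     
                 ┃                     
━━━━━━━━━━━━━━━━━┛                     
                                       
                                       
                                       
                                       
                                       
                                       
                                       
                                       
                                       
                                       
                                       
                                       


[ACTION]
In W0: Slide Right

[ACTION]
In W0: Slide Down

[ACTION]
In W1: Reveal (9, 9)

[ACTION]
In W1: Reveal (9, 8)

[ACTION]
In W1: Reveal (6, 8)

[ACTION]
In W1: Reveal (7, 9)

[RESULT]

 9 │  3 │        ┃■■■■■■■■■■           
───┼────┤        ┃■■✹✹■■✹■■■           
13 │ 15 │        ┃■■✹■✹■■■■■           
───┴────┘        ┃■■■■■■■■■■           
                 ┃■■■✹■✹■■✹■           
                 ┗━━━━━━━━━━━━━━━━━━━━━
                 ┃                     
                 ┃                     
                 ┃                     
                 ┃                     
                 ┃                     
━━━━━━━━━━━━━━━━━┛                     
                                       
                                       
                                       
                                       
                                       
                                       
                                       
                                       
                                       
                                       
                                       
                                       
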